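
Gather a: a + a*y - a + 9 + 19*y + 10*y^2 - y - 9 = a*y + 10*y^2 + 18*y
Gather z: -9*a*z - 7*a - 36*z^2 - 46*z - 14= -7*a - 36*z^2 + z*(-9*a - 46) - 14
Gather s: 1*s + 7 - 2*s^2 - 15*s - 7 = -2*s^2 - 14*s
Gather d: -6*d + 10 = 10 - 6*d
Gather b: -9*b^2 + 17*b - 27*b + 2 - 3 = -9*b^2 - 10*b - 1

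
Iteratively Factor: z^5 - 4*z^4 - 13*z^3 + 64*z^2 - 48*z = (z - 1)*(z^4 - 3*z^3 - 16*z^2 + 48*z) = (z - 3)*(z - 1)*(z^3 - 16*z) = (z - 3)*(z - 1)*(z + 4)*(z^2 - 4*z) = (z - 4)*(z - 3)*(z - 1)*(z + 4)*(z)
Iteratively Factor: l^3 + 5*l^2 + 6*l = (l + 3)*(l^2 + 2*l) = l*(l + 3)*(l + 2)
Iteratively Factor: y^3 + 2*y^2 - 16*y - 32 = (y - 4)*(y^2 + 6*y + 8) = (y - 4)*(y + 2)*(y + 4)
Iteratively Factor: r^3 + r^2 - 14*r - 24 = (r + 3)*(r^2 - 2*r - 8) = (r - 4)*(r + 3)*(r + 2)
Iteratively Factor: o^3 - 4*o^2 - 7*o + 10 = (o + 2)*(o^2 - 6*o + 5) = (o - 1)*(o + 2)*(o - 5)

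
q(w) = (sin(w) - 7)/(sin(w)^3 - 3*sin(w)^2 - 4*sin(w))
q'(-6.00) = -20.57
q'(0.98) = -1.14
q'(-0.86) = 15.82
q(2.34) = 1.55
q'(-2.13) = -35.30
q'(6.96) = -3.00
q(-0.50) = -6.69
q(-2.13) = -12.54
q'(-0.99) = 31.28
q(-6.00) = 5.05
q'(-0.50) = -1.49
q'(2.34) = 1.97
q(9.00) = 3.16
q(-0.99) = -11.82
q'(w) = (sin(w) - 7)*(-3*sin(w)^2*cos(w) + 6*sin(w)*cos(w) + 4*cos(w))/(sin(w)^3 - 3*sin(w)^2 - 4*sin(w))^2 + cos(w)/(sin(w)^3 - 3*sin(w)^2 - 4*sin(w))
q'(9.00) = 8.65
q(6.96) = 1.85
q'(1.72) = 0.20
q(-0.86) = -8.88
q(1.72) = 1.02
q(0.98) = 1.28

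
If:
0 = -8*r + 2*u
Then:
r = u/4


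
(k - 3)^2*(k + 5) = k^3 - k^2 - 21*k + 45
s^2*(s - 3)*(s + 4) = s^4 + s^3 - 12*s^2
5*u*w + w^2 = w*(5*u + w)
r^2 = r^2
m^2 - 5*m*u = m*(m - 5*u)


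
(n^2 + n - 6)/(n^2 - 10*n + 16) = (n + 3)/(n - 8)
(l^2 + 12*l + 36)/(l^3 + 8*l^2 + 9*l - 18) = (l + 6)/(l^2 + 2*l - 3)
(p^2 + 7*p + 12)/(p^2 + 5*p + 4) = (p + 3)/(p + 1)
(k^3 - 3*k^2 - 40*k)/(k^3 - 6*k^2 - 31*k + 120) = k/(k - 3)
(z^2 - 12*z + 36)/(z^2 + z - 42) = (z - 6)/(z + 7)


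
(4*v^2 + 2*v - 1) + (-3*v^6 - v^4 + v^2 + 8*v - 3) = -3*v^6 - v^4 + 5*v^2 + 10*v - 4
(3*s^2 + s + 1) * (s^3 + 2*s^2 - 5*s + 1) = 3*s^5 + 7*s^4 - 12*s^3 - 4*s + 1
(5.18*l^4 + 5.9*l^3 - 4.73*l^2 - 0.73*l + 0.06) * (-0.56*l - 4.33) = -2.9008*l^5 - 25.7334*l^4 - 22.8982*l^3 + 20.8897*l^2 + 3.1273*l - 0.2598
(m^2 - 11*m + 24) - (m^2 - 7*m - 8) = 32 - 4*m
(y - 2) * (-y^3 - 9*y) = -y^4 + 2*y^3 - 9*y^2 + 18*y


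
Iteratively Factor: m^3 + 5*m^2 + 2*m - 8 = (m + 2)*(m^2 + 3*m - 4) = (m - 1)*(m + 2)*(m + 4)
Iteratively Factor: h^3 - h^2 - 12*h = (h + 3)*(h^2 - 4*h) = (h - 4)*(h + 3)*(h)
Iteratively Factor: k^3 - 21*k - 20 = (k + 4)*(k^2 - 4*k - 5) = (k + 1)*(k + 4)*(k - 5)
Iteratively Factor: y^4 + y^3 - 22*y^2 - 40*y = (y - 5)*(y^3 + 6*y^2 + 8*y) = y*(y - 5)*(y^2 + 6*y + 8) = y*(y - 5)*(y + 4)*(y + 2)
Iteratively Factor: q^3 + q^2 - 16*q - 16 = (q + 1)*(q^2 - 16) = (q - 4)*(q + 1)*(q + 4)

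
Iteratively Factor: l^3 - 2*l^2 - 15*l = (l - 5)*(l^2 + 3*l) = (l - 5)*(l + 3)*(l)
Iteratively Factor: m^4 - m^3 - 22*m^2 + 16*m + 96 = (m - 3)*(m^3 + 2*m^2 - 16*m - 32) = (m - 3)*(m + 4)*(m^2 - 2*m - 8) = (m - 4)*(m - 3)*(m + 4)*(m + 2)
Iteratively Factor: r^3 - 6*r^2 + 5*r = (r - 1)*(r^2 - 5*r) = r*(r - 1)*(r - 5)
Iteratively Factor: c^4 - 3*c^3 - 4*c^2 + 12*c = (c + 2)*(c^3 - 5*c^2 + 6*c) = (c - 3)*(c + 2)*(c^2 - 2*c) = (c - 3)*(c - 2)*(c + 2)*(c)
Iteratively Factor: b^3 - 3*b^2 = (b - 3)*(b^2) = b*(b - 3)*(b)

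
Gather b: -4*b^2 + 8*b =-4*b^2 + 8*b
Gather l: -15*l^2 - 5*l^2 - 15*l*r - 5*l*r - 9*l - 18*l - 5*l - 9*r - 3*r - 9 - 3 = -20*l^2 + l*(-20*r - 32) - 12*r - 12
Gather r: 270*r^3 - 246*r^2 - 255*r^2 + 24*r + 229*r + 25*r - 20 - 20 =270*r^3 - 501*r^2 + 278*r - 40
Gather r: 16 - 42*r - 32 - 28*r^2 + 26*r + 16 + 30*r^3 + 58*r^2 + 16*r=30*r^3 + 30*r^2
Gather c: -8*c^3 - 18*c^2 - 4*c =-8*c^3 - 18*c^2 - 4*c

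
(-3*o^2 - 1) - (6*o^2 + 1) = -9*o^2 - 2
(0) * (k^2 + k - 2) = 0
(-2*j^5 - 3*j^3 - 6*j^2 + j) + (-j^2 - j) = -2*j^5 - 3*j^3 - 7*j^2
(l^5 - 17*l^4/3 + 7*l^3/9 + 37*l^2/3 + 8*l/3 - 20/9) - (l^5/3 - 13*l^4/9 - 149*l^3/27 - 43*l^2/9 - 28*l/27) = 2*l^5/3 - 38*l^4/9 + 170*l^3/27 + 154*l^2/9 + 100*l/27 - 20/9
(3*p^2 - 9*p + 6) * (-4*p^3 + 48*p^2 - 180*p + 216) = -12*p^5 + 180*p^4 - 996*p^3 + 2556*p^2 - 3024*p + 1296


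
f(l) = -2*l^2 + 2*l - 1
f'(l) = 2 - 4*l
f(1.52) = -2.58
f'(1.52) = -4.08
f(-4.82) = -57.10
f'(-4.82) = 21.28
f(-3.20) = -27.88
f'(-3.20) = 14.80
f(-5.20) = -65.48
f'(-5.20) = 22.80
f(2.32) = -7.12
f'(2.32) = -7.28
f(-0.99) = -4.94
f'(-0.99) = 5.96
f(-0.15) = -1.34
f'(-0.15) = 2.60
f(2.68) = -10.00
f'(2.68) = -8.72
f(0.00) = -1.00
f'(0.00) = 2.00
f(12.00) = -265.00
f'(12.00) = -46.00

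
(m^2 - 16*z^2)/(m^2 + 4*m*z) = (m - 4*z)/m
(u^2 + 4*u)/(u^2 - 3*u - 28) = u/(u - 7)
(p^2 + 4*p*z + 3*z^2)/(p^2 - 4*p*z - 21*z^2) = (-p - z)/(-p + 7*z)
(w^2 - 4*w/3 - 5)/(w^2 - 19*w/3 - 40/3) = (w - 3)/(w - 8)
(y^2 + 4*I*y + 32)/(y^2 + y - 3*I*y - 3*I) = (y^2 + 4*I*y + 32)/(y^2 + y - 3*I*y - 3*I)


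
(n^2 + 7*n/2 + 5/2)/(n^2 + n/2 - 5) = (n + 1)/(n - 2)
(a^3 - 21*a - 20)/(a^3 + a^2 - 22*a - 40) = (a + 1)/(a + 2)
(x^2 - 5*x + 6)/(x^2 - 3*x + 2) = (x - 3)/(x - 1)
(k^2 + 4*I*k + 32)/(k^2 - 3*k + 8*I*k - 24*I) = (k - 4*I)/(k - 3)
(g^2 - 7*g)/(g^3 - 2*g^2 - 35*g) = 1/(g + 5)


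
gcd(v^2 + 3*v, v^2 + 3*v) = v^2 + 3*v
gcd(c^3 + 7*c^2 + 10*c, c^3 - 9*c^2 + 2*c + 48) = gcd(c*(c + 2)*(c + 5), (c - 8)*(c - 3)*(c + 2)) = c + 2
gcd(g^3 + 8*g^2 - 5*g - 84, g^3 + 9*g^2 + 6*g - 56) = g^2 + 11*g + 28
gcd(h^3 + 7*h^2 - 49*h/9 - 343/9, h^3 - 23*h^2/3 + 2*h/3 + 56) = h + 7/3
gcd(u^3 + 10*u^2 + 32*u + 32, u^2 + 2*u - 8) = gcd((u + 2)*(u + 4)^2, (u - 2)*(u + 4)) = u + 4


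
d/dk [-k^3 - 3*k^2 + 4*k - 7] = -3*k^2 - 6*k + 4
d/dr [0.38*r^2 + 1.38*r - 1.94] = 0.76*r + 1.38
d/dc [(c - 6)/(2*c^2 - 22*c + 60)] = -1/(2*c^2 - 20*c + 50)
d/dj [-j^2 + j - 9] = 1 - 2*j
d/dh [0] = 0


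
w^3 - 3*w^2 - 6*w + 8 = (w - 4)*(w - 1)*(w + 2)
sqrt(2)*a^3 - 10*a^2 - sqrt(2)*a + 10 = (a - 1)*(a - 5*sqrt(2))*(sqrt(2)*a + sqrt(2))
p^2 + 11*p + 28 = (p + 4)*(p + 7)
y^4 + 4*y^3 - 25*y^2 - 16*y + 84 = (y - 3)*(y - 2)*(y + 2)*(y + 7)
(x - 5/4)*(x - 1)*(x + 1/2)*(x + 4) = x^4 + 9*x^3/4 - 55*x^2/8 + 9*x/8 + 5/2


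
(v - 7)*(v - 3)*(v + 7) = v^3 - 3*v^2 - 49*v + 147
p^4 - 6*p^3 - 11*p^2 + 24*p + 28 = (p - 7)*(p - 2)*(p + 1)*(p + 2)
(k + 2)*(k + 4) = k^2 + 6*k + 8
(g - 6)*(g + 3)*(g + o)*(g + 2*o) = g^4 + 3*g^3*o - 3*g^3 + 2*g^2*o^2 - 9*g^2*o - 18*g^2 - 6*g*o^2 - 54*g*o - 36*o^2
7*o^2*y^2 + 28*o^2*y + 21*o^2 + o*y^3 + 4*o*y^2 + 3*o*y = (7*o + y)*(y + 3)*(o*y + o)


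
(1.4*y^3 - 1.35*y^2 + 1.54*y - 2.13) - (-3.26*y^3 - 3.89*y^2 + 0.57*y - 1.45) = 4.66*y^3 + 2.54*y^2 + 0.97*y - 0.68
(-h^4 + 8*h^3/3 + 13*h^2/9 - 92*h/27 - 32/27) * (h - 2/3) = -h^5 + 10*h^4/3 - h^3/3 - 118*h^2/27 + 88*h/81 + 64/81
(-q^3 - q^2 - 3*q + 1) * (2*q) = -2*q^4 - 2*q^3 - 6*q^2 + 2*q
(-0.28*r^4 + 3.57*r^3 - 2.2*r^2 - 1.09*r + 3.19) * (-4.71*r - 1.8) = 1.3188*r^5 - 16.3107*r^4 + 3.936*r^3 + 9.0939*r^2 - 13.0629*r - 5.742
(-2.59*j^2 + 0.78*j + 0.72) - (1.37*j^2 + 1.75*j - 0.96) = -3.96*j^2 - 0.97*j + 1.68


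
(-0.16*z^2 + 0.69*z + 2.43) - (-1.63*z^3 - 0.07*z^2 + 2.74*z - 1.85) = 1.63*z^3 - 0.09*z^2 - 2.05*z + 4.28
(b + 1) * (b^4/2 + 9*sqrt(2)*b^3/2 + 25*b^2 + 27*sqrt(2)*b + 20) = b^5/2 + b^4/2 + 9*sqrt(2)*b^4/2 + 9*sqrt(2)*b^3/2 + 25*b^3 + 25*b^2 + 27*sqrt(2)*b^2 + 20*b + 27*sqrt(2)*b + 20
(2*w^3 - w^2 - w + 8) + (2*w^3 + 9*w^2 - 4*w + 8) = 4*w^3 + 8*w^2 - 5*w + 16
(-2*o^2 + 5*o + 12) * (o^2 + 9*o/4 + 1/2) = -2*o^4 + o^3/2 + 89*o^2/4 + 59*o/2 + 6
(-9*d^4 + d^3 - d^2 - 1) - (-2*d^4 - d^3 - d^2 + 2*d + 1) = -7*d^4 + 2*d^3 - 2*d - 2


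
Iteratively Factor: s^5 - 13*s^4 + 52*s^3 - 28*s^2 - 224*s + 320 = (s - 5)*(s^4 - 8*s^3 + 12*s^2 + 32*s - 64) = (s - 5)*(s - 2)*(s^3 - 6*s^2 + 32) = (s - 5)*(s - 4)*(s - 2)*(s^2 - 2*s - 8) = (s - 5)*(s - 4)*(s - 2)*(s + 2)*(s - 4)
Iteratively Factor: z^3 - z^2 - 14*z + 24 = (z - 3)*(z^2 + 2*z - 8) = (z - 3)*(z - 2)*(z + 4)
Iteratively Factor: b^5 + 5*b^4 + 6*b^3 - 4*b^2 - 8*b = (b + 2)*(b^4 + 3*b^3 - 4*b) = (b - 1)*(b + 2)*(b^3 + 4*b^2 + 4*b) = (b - 1)*(b + 2)^2*(b^2 + 2*b) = b*(b - 1)*(b + 2)^2*(b + 2)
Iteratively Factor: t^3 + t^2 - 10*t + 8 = (t - 1)*(t^2 + 2*t - 8) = (t - 2)*(t - 1)*(t + 4)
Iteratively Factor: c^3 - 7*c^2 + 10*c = (c)*(c^2 - 7*c + 10) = c*(c - 2)*(c - 5)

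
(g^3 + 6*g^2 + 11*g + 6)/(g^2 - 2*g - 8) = (g^2 + 4*g + 3)/(g - 4)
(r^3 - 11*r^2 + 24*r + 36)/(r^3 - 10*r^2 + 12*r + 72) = (r + 1)/(r + 2)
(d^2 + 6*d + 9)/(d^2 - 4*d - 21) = (d + 3)/(d - 7)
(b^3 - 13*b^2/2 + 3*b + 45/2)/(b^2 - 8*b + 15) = b + 3/2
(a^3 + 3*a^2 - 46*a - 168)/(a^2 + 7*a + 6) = (a^2 - 3*a - 28)/(a + 1)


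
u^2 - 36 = (u - 6)*(u + 6)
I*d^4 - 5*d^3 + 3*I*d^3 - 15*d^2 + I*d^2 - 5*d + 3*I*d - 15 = (d + 3)*(d + I)*(d + 5*I)*(I*d + 1)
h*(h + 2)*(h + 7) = h^3 + 9*h^2 + 14*h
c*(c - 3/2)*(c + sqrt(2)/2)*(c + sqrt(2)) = c^4 - 3*c^3/2 + 3*sqrt(2)*c^3/2 - 9*sqrt(2)*c^2/4 + c^2 - 3*c/2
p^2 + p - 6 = (p - 2)*(p + 3)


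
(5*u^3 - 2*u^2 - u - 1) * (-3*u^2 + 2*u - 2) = -15*u^5 + 16*u^4 - 11*u^3 + 5*u^2 + 2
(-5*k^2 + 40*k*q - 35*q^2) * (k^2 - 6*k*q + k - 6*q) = -5*k^4 + 70*k^3*q - 5*k^3 - 275*k^2*q^2 + 70*k^2*q + 210*k*q^3 - 275*k*q^2 + 210*q^3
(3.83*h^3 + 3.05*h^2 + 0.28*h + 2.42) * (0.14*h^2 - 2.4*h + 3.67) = 0.5362*h^5 - 8.765*h^4 + 6.7753*h^3 + 10.8603*h^2 - 4.7804*h + 8.8814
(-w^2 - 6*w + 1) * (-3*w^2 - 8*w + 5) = 3*w^4 + 26*w^3 + 40*w^2 - 38*w + 5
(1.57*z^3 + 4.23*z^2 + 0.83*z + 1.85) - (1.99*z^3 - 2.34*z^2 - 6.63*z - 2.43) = -0.42*z^3 + 6.57*z^2 + 7.46*z + 4.28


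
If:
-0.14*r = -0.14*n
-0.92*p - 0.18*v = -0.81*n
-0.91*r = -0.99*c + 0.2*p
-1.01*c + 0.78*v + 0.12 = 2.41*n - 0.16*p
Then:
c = 0.21665351069405*v + 0.0389815586641508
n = 0.233514829403664*v + 0.0355328298952247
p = 0.00994240414887793*v + 0.0312843393642739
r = 0.233514829403664*v + 0.0355328298952247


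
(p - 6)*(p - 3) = p^2 - 9*p + 18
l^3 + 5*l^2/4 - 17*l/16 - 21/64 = (l - 3/4)*(l + 1/4)*(l + 7/4)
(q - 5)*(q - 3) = q^2 - 8*q + 15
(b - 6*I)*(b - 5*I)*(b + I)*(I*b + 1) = I*b^4 + 11*b^3 - 29*I*b^2 + 11*b - 30*I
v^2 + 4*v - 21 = (v - 3)*(v + 7)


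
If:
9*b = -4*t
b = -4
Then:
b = -4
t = 9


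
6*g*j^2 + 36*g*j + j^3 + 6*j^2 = j*(6*g + j)*(j + 6)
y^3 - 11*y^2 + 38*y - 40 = (y - 5)*(y - 4)*(y - 2)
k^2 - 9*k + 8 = (k - 8)*(k - 1)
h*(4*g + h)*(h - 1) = 4*g*h^2 - 4*g*h + h^3 - h^2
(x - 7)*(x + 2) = x^2 - 5*x - 14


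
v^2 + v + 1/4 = (v + 1/2)^2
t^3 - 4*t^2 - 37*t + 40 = (t - 8)*(t - 1)*(t + 5)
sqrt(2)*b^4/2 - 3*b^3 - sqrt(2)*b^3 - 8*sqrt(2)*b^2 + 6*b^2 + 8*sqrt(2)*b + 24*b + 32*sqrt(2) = (b - 4)*(b - 4*sqrt(2))*(b + sqrt(2))*(sqrt(2)*b/2 + sqrt(2))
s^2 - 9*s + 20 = (s - 5)*(s - 4)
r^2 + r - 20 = (r - 4)*(r + 5)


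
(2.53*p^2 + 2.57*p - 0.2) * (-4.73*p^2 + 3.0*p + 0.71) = -11.9669*p^4 - 4.5661*p^3 + 10.4523*p^2 + 1.2247*p - 0.142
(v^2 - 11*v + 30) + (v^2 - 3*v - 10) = 2*v^2 - 14*v + 20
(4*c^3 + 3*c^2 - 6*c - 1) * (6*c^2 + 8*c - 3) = 24*c^5 + 50*c^4 - 24*c^3 - 63*c^2 + 10*c + 3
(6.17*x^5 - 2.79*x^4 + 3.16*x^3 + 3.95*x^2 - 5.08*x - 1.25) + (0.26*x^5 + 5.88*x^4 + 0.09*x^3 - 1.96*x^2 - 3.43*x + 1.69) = 6.43*x^5 + 3.09*x^4 + 3.25*x^3 + 1.99*x^2 - 8.51*x + 0.44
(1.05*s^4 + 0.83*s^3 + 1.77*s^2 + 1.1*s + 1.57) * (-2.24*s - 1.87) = -2.352*s^5 - 3.8227*s^4 - 5.5169*s^3 - 5.7739*s^2 - 5.5738*s - 2.9359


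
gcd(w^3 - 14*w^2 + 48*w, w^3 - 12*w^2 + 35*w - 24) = w - 8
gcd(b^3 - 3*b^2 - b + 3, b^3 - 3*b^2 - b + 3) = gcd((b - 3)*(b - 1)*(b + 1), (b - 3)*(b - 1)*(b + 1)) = b^3 - 3*b^2 - b + 3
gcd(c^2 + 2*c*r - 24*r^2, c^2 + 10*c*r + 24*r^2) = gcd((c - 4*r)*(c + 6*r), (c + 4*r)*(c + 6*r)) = c + 6*r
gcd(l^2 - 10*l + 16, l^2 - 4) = l - 2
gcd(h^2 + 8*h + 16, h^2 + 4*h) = h + 4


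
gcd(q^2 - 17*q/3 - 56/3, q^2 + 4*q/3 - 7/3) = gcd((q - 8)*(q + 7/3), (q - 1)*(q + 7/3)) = q + 7/3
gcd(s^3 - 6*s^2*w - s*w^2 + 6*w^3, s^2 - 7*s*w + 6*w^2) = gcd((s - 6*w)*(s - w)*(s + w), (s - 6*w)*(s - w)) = s^2 - 7*s*w + 6*w^2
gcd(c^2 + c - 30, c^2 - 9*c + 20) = c - 5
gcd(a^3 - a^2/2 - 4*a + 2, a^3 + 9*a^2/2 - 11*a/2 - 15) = a - 2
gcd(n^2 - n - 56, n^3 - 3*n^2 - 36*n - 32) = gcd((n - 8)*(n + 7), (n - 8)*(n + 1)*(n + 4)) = n - 8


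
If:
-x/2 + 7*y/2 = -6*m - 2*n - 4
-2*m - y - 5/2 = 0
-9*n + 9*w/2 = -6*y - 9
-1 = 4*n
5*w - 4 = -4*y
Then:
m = 59/32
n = -1/4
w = 23/4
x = -227/16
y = -99/16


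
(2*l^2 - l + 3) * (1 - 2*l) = -4*l^3 + 4*l^2 - 7*l + 3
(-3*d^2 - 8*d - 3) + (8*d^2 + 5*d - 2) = 5*d^2 - 3*d - 5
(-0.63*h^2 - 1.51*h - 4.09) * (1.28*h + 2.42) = -0.8064*h^3 - 3.4574*h^2 - 8.8894*h - 9.8978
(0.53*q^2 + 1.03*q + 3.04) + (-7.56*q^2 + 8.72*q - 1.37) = -7.03*q^2 + 9.75*q + 1.67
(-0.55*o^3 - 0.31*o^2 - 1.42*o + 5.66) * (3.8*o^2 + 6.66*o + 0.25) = -2.09*o^5 - 4.841*o^4 - 7.5981*o^3 + 11.9733*o^2 + 37.3406*o + 1.415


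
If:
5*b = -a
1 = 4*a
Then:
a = 1/4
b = -1/20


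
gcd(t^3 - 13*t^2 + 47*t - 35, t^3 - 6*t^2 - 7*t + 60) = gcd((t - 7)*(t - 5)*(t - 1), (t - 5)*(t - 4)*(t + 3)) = t - 5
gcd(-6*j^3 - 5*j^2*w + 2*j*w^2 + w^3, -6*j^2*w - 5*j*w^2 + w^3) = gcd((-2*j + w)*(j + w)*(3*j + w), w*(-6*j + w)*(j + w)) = j + w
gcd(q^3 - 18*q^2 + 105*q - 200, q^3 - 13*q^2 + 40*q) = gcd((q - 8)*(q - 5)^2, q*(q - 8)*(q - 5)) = q^2 - 13*q + 40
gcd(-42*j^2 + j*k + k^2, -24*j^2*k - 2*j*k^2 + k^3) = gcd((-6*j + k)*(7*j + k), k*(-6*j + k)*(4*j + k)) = 6*j - k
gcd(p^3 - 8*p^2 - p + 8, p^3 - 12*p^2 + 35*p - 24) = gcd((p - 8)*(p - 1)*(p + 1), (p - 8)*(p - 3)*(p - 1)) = p^2 - 9*p + 8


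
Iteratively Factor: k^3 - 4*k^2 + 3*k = (k - 1)*(k^2 - 3*k) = (k - 3)*(k - 1)*(k)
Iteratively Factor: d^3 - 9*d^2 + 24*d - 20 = (d - 2)*(d^2 - 7*d + 10) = (d - 2)^2*(d - 5)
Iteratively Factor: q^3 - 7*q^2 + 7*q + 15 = (q - 3)*(q^2 - 4*q - 5) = (q - 3)*(q + 1)*(q - 5)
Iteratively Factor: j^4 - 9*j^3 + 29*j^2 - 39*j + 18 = (j - 3)*(j^3 - 6*j^2 + 11*j - 6) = (j - 3)*(j - 2)*(j^2 - 4*j + 3) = (j - 3)^2*(j - 2)*(j - 1)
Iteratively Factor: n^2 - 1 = (n + 1)*(n - 1)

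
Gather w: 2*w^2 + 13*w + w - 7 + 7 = 2*w^2 + 14*w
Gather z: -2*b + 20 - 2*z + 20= -2*b - 2*z + 40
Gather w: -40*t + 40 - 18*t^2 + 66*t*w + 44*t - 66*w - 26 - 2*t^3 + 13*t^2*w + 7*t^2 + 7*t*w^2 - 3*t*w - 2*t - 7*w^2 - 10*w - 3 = -2*t^3 - 11*t^2 + 2*t + w^2*(7*t - 7) + w*(13*t^2 + 63*t - 76) + 11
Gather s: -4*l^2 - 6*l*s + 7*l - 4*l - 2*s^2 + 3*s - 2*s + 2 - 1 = -4*l^2 + 3*l - 2*s^2 + s*(1 - 6*l) + 1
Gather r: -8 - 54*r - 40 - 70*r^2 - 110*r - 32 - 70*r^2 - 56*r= -140*r^2 - 220*r - 80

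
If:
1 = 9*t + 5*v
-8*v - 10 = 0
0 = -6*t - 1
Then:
No Solution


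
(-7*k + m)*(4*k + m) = -28*k^2 - 3*k*m + m^2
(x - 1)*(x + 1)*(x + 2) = x^3 + 2*x^2 - x - 2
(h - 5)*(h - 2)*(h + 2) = h^3 - 5*h^2 - 4*h + 20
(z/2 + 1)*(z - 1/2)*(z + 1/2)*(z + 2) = z^4/2 + 2*z^3 + 15*z^2/8 - z/2 - 1/2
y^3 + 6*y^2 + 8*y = y*(y + 2)*(y + 4)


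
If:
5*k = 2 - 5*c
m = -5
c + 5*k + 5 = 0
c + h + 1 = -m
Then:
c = 7/4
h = 9/4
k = -27/20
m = -5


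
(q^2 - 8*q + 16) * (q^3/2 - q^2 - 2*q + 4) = q^5/2 - 5*q^4 + 14*q^3 + 4*q^2 - 64*q + 64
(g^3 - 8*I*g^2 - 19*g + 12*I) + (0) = g^3 - 8*I*g^2 - 19*g + 12*I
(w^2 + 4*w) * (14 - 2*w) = -2*w^3 + 6*w^2 + 56*w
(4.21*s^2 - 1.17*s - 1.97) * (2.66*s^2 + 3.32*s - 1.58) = 11.1986*s^4 + 10.865*s^3 - 15.7764*s^2 - 4.6918*s + 3.1126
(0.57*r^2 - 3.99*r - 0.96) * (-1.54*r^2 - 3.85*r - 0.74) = -0.8778*r^4 + 3.9501*r^3 + 16.4181*r^2 + 6.6486*r + 0.7104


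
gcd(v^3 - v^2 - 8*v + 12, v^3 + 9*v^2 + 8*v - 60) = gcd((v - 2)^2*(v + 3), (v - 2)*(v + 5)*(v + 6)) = v - 2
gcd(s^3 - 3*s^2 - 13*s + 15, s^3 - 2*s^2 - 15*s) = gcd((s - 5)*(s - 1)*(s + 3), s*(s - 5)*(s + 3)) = s^2 - 2*s - 15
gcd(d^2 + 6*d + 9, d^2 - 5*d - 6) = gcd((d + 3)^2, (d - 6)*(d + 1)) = 1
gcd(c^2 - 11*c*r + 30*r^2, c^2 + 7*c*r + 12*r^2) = 1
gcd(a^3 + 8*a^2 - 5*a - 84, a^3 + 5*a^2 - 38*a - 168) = a^2 + 11*a + 28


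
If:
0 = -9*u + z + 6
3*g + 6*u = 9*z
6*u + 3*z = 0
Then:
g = -48/11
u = 6/11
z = -12/11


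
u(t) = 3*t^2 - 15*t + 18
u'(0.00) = -15.00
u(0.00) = 18.00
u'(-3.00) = -33.00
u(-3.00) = 90.00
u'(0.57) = -11.58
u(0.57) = 10.42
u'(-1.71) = -25.26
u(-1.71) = 52.42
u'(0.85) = -9.90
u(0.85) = 7.42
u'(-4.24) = -40.44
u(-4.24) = 135.53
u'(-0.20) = -16.20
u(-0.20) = 21.12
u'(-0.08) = -15.48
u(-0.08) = 19.22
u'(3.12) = 3.72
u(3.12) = 0.40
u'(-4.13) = -39.78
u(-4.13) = 131.12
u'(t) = 6*t - 15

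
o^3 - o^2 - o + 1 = (o - 1)^2*(o + 1)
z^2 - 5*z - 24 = (z - 8)*(z + 3)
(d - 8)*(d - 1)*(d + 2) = d^3 - 7*d^2 - 10*d + 16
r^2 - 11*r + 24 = (r - 8)*(r - 3)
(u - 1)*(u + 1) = u^2 - 1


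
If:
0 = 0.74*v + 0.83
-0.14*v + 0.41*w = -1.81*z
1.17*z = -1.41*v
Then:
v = -1.12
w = -6.35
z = 1.35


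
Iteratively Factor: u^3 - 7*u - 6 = (u - 3)*(u^2 + 3*u + 2) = (u - 3)*(u + 1)*(u + 2)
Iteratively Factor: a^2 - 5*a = (a - 5)*(a)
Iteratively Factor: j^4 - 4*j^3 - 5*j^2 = (j + 1)*(j^3 - 5*j^2) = j*(j + 1)*(j^2 - 5*j) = j^2*(j + 1)*(j - 5)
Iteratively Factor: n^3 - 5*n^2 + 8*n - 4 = (n - 1)*(n^2 - 4*n + 4) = (n - 2)*(n - 1)*(n - 2)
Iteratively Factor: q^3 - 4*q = (q - 2)*(q^2 + 2*q) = q*(q - 2)*(q + 2)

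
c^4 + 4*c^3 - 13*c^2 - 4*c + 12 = (c - 2)*(c - 1)*(c + 1)*(c + 6)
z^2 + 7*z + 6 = (z + 1)*(z + 6)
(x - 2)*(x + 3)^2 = x^3 + 4*x^2 - 3*x - 18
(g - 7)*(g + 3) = g^2 - 4*g - 21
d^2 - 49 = (d - 7)*(d + 7)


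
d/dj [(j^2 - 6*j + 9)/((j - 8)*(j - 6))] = 2*(-4*j^2 + 39*j - 81)/(j^4 - 28*j^3 + 292*j^2 - 1344*j + 2304)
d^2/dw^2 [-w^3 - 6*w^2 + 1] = -6*w - 12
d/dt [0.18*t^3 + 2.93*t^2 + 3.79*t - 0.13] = 0.54*t^2 + 5.86*t + 3.79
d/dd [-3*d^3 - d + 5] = -9*d^2 - 1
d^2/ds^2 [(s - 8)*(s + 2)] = 2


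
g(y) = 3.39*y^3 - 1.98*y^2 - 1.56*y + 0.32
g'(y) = 10.17*y^2 - 3.96*y - 1.56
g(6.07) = 676.07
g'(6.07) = 349.12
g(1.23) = 1.71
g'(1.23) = 8.96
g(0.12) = 0.11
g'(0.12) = -1.89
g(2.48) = 35.98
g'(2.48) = 51.17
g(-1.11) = -5.02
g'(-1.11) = 15.37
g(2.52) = 38.07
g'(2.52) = 53.04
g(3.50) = 115.95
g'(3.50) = 109.16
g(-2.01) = -32.07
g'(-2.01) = 47.49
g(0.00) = 0.32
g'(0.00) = -1.56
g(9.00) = 2297.21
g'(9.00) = 786.57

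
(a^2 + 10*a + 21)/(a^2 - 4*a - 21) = (a + 7)/(a - 7)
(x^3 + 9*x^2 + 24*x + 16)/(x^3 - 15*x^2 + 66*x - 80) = (x^3 + 9*x^2 + 24*x + 16)/(x^3 - 15*x^2 + 66*x - 80)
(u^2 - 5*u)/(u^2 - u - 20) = u/(u + 4)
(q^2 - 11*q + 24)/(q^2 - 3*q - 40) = (q - 3)/(q + 5)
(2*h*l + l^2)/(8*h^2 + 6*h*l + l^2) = l/(4*h + l)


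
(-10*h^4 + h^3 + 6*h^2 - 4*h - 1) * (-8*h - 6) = 80*h^5 + 52*h^4 - 54*h^3 - 4*h^2 + 32*h + 6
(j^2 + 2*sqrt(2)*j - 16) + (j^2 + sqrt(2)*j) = 2*j^2 + 3*sqrt(2)*j - 16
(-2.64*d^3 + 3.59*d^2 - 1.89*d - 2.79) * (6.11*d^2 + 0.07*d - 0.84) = -16.1304*d^5 + 21.7501*d^4 - 9.079*d^3 - 20.1948*d^2 + 1.3923*d + 2.3436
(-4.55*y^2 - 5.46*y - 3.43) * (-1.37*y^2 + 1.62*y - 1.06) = 6.2335*y^4 + 0.1092*y^3 + 0.676900000000001*y^2 + 0.231*y + 3.6358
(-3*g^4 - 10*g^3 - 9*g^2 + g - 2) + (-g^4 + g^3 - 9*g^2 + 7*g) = -4*g^4 - 9*g^3 - 18*g^2 + 8*g - 2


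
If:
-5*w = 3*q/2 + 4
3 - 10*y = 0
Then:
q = -10*w/3 - 8/3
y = 3/10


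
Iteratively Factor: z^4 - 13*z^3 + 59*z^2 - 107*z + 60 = (z - 5)*(z^3 - 8*z^2 + 19*z - 12) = (z - 5)*(z - 1)*(z^2 - 7*z + 12) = (z - 5)*(z - 3)*(z - 1)*(z - 4)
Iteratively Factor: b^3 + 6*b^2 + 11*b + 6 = (b + 2)*(b^2 + 4*b + 3) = (b + 1)*(b + 2)*(b + 3)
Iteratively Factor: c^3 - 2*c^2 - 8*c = (c + 2)*(c^2 - 4*c) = (c - 4)*(c + 2)*(c)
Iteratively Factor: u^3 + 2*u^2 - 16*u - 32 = (u + 2)*(u^2 - 16) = (u + 2)*(u + 4)*(u - 4)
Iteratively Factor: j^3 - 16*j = (j - 4)*(j^2 + 4*j) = j*(j - 4)*(j + 4)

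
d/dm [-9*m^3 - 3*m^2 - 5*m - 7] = -27*m^2 - 6*m - 5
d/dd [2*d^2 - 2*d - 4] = 4*d - 2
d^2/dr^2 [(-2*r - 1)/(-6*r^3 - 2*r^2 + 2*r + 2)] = ((2*r + 1)*(9*r^2 + 2*r - 1)^2 + (-18*r^2 - 4*r - (2*r + 1)*(9*r + 1) + 2)*(3*r^3 + r^2 - r - 1))/(3*r^3 + r^2 - r - 1)^3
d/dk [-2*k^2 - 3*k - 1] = -4*k - 3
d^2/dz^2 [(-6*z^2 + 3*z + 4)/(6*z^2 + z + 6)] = 4*(72*z^3 + 540*z^2 - 126*z - 187)/(216*z^6 + 108*z^5 + 666*z^4 + 217*z^3 + 666*z^2 + 108*z + 216)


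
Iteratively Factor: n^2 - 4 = (n + 2)*(n - 2)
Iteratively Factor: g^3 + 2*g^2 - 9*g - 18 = (g + 2)*(g^2 - 9) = (g + 2)*(g + 3)*(g - 3)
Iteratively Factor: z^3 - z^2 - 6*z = (z - 3)*(z^2 + 2*z) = (z - 3)*(z + 2)*(z)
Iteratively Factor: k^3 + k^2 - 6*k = (k)*(k^2 + k - 6) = k*(k - 2)*(k + 3)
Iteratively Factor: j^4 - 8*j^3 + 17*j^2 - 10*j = (j - 1)*(j^3 - 7*j^2 + 10*j) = (j - 5)*(j - 1)*(j^2 - 2*j) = j*(j - 5)*(j - 1)*(j - 2)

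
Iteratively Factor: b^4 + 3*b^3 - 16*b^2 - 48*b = (b)*(b^3 + 3*b^2 - 16*b - 48) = b*(b + 4)*(b^2 - b - 12) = b*(b - 4)*(b + 4)*(b + 3)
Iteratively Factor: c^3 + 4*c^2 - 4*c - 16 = (c + 2)*(c^2 + 2*c - 8) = (c - 2)*(c + 2)*(c + 4)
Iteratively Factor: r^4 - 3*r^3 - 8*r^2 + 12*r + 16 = (r - 4)*(r^3 + r^2 - 4*r - 4) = (r - 4)*(r + 2)*(r^2 - r - 2) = (r - 4)*(r + 1)*(r + 2)*(r - 2)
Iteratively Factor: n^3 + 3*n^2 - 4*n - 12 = (n + 3)*(n^2 - 4) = (n + 2)*(n + 3)*(n - 2)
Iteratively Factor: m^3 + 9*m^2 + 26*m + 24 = (m + 4)*(m^2 + 5*m + 6) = (m + 2)*(m + 4)*(m + 3)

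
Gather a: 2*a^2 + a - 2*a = 2*a^2 - a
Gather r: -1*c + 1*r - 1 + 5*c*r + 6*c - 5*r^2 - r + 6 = 5*c*r + 5*c - 5*r^2 + 5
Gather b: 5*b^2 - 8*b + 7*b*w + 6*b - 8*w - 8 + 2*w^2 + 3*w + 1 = 5*b^2 + b*(7*w - 2) + 2*w^2 - 5*w - 7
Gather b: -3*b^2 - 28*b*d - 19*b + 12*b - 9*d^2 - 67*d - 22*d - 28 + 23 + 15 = -3*b^2 + b*(-28*d - 7) - 9*d^2 - 89*d + 10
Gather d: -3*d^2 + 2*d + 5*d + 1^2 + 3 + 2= -3*d^2 + 7*d + 6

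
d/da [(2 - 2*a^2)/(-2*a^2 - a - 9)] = 2*(a^2 + 22*a + 1)/(4*a^4 + 4*a^3 + 37*a^2 + 18*a + 81)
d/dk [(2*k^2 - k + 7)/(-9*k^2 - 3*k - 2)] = (-15*k^2 + 118*k + 23)/(81*k^4 + 54*k^3 + 45*k^2 + 12*k + 4)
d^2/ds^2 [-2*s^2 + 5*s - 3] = -4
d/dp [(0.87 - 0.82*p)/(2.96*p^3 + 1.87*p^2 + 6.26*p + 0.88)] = (4.8544*p^3 - 6.1922*p^2 - 3.2538*p - 6.1678)/(8.7616*p^6 + 11.0704*p^5 + 40.5561*p^4 + 28.622*p^3 + 42.4788*p^2 + 11.0176*p + 0.7744)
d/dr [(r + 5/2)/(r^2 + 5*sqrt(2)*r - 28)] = (r^2 + 5*sqrt(2)*r - (2*r + 5)*(2*r + 5*sqrt(2))/2 - 28)/(r^2 + 5*sqrt(2)*r - 28)^2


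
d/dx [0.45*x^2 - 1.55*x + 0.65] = 0.9*x - 1.55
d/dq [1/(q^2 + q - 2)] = (-2*q - 1)/(q^2 + q - 2)^2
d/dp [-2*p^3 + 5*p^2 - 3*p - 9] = -6*p^2 + 10*p - 3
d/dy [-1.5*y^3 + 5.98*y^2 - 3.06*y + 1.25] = -4.5*y^2 + 11.96*y - 3.06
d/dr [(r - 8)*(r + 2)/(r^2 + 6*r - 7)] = 6*(2*r^2 + 3*r + 23)/(r^4 + 12*r^3 + 22*r^2 - 84*r + 49)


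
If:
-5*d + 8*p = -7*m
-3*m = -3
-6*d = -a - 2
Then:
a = 48*p/5 + 32/5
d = 8*p/5 + 7/5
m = 1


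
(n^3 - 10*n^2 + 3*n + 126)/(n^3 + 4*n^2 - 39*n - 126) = (n - 7)/(n + 7)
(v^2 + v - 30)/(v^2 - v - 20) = (v + 6)/(v + 4)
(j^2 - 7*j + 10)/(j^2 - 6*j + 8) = (j - 5)/(j - 4)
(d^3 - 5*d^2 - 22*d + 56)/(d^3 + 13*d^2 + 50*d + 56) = (d^2 - 9*d + 14)/(d^2 + 9*d + 14)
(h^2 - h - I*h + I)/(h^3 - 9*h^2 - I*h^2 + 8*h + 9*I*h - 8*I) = 1/(h - 8)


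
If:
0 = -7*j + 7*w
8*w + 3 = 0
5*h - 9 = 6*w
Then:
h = 27/20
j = -3/8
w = -3/8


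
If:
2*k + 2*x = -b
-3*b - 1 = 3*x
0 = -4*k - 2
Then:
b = -5/3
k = -1/2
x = 4/3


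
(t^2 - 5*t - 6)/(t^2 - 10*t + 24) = (t + 1)/(t - 4)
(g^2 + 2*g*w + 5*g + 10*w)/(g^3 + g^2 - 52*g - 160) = (g + 2*w)/(g^2 - 4*g - 32)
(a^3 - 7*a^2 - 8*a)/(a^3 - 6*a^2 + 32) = a*(a^2 - 7*a - 8)/(a^3 - 6*a^2 + 32)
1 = 1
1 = 1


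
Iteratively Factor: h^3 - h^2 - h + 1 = (h - 1)*(h^2 - 1) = (h - 1)^2*(h + 1)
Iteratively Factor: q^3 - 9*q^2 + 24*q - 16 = (q - 4)*(q^2 - 5*q + 4) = (q - 4)^2*(q - 1)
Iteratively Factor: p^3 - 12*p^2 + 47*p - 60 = (p - 3)*(p^2 - 9*p + 20) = (p - 5)*(p - 3)*(p - 4)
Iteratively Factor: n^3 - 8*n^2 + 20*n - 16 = (n - 4)*(n^2 - 4*n + 4) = (n - 4)*(n - 2)*(n - 2)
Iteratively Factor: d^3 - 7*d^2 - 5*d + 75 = (d - 5)*(d^2 - 2*d - 15) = (d - 5)^2*(d + 3)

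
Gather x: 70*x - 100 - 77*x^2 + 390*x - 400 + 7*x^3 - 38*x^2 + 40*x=7*x^3 - 115*x^2 + 500*x - 500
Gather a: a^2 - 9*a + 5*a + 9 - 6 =a^2 - 4*a + 3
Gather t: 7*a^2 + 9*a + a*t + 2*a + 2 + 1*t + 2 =7*a^2 + 11*a + t*(a + 1) + 4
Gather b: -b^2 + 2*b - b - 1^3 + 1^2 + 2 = -b^2 + b + 2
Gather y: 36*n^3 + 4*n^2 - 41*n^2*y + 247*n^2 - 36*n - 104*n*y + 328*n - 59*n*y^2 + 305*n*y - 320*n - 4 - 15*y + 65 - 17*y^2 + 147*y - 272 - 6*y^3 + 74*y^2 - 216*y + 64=36*n^3 + 251*n^2 - 28*n - 6*y^3 + y^2*(57 - 59*n) + y*(-41*n^2 + 201*n - 84) - 147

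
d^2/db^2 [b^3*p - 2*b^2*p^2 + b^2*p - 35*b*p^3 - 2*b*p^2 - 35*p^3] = 2*p*(3*b - 2*p + 1)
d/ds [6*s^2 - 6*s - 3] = 12*s - 6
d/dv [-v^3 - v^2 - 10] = v*(-3*v - 2)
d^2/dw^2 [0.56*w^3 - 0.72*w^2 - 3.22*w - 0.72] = 3.36*w - 1.44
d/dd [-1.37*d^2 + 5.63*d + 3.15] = 5.63 - 2.74*d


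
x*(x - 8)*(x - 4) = x^3 - 12*x^2 + 32*x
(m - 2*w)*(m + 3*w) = m^2 + m*w - 6*w^2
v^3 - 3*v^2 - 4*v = v*(v - 4)*(v + 1)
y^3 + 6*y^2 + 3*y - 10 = (y - 1)*(y + 2)*(y + 5)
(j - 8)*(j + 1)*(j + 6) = j^3 - j^2 - 50*j - 48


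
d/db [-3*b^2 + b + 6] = 1 - 6*b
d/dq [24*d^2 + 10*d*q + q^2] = 10*d + 2*q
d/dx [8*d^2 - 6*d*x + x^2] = -6*d + 2*x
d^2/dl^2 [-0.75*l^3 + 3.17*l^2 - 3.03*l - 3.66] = 6.34 - 4.5*l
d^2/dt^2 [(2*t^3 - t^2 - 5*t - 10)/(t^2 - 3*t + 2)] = 4*(3*t^3 - 30*t^2 + 72*t - 52)/(t^6 - 9*t^5 + 33*t^4 - 63*t^3 + 66*t^2 - 36*t + 8)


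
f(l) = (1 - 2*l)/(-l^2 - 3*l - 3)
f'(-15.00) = -0.01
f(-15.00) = -0.17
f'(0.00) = 1.00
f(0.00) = -0.33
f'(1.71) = 0.05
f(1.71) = 0.22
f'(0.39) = 0.51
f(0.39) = -0.05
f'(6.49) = -0.01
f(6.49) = 0.19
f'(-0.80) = 3.98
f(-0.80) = -2.10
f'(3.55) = -0.01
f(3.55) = 0.23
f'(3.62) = -0.01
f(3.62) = 0.23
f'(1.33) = 0.11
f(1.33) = 0.19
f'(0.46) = 0.45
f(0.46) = -0.02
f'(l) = (1 - 2*l)*(2*l + 3)/(-l^2 - 3*l - 3)^2 - 2/(-l^2 - 3*l - 3)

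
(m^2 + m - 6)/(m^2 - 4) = (m + 3)/(m + 2)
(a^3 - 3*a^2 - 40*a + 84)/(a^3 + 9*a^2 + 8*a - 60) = (a - 7)/(a + 5)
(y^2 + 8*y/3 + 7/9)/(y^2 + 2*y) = (9*y^2 + 24*y + 7)/(9*y*(y + 2))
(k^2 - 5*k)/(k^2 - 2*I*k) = (k - 5)/(k - 2*I)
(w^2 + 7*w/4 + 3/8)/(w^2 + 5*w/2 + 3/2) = (w + 1/4)/(w + 1)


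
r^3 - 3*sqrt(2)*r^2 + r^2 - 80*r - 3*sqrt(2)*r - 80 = (r + 1)*(r - 8*sqrt(2))*(r + 5*sqrt(2))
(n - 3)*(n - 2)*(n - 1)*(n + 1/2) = n^4 - 11*n^3/2 + 8*n^2 - n/2 - 3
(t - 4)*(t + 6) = t^2 + 2*t - 24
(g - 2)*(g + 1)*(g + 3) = g^3 + 2*g^2 - 5*g - 6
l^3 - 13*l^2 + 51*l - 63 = (l - 7)*(l - 3)^2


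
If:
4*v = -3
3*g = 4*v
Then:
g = -1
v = -3/4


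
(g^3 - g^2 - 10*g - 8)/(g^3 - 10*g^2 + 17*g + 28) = (g + 2)/(g - 7)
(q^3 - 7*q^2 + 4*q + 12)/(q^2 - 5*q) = (q^3 - 7*q^2 + 4*q + 12)/(q*(q - 5))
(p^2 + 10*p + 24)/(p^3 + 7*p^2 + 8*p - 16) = (p + 6)/(p^2 + 3*p - 4)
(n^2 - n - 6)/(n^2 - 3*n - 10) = (n - 3)/(n - 5)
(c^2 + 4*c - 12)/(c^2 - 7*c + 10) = (c + 6)/(c - 5)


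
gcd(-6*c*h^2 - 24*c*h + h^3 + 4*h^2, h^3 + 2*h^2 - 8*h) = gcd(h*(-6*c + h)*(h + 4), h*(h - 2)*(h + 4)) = h^2 + 4*h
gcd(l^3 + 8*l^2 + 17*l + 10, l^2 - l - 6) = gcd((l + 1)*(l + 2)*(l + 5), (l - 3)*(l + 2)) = l + 2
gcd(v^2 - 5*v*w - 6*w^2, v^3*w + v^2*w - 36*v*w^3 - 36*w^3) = v - 6*w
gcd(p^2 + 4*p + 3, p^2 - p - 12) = p + 3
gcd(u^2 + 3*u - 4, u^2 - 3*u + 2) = u - 1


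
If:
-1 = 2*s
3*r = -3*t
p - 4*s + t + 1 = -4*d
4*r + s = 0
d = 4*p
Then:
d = -23/34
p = -23/136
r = 1/8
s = -1/2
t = -1/8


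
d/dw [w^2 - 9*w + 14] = 2*w - 9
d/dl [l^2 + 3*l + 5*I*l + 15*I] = 2*l + 3 + 5*I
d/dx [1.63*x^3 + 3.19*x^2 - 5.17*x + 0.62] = 4.89*x^2 + 6.38*x - 5.17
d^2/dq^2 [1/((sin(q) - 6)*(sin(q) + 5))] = (-4*sin(q)^4 + 3*sin(q)^3 - 115*sin(q)^2 + 24*sin(q) + 62)/((sin(q) - 6)^3*(sin(q) + 5)^3)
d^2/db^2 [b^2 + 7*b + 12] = 2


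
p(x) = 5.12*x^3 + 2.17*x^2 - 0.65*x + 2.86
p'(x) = 15.36*x^2 + 4.34*x - 0.65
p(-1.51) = -8.84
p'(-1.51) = 27.82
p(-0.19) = 3.03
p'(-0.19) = -0.92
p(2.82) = 133.10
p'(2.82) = 133.74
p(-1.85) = -20.93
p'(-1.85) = 43.89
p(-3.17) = -136.37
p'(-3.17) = 139.94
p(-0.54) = 3.04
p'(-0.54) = 1.49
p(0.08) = 2.82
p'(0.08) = -0.20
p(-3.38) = -167.86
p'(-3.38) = 160.16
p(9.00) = 3905.26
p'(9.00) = 1282.57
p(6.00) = 1183.00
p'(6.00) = 578.35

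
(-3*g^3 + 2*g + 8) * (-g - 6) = 3*g^4 + 18*g^3 - 2*g^2 - 20*g - 48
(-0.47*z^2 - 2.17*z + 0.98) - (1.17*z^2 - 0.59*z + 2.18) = -1.64*z^2 - 1.58*z - 1.2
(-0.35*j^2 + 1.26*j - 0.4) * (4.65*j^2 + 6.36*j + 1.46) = -1.6275*j^4 + 3.633*j^3 + 5.6426*j^2 - 0.704400000000001*j - 0.584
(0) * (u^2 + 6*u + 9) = 0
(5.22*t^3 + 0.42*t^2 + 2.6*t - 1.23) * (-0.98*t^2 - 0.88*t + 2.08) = -5.1156*t^5 - 5.0052*t^4 + 7.94*t^3 - 0.209*t^2 + 6.4904*t - 2.5584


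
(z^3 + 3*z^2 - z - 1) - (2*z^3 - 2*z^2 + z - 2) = -z^3 + 5*z^2 - 2*z + 1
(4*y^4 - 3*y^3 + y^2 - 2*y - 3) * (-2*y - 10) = -8*y^5 - 34*y^4 + 28*y^3 - 6*y^2 + 26*y + 30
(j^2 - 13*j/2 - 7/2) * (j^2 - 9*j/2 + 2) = j^4 - 11*j^3 + 111*j^2/4 + 11*j/4 - 7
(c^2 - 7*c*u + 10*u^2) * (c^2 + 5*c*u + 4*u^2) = c^4 - 2*c^3*u - 21*c^2*u^2 + 22*c*u^3 + 40*u^4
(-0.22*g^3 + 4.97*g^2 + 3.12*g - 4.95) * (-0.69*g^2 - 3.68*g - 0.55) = 0.1518*g^5 - 2.6197*g^4 - 20.3214*g^3 - 10.7996*g^2 + 16.5*g + 2.7225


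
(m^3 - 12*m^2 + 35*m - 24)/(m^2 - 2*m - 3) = (m^2 - 9*m + 8)/(m + 1)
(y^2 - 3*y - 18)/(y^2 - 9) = (y - 6)/(y - 3)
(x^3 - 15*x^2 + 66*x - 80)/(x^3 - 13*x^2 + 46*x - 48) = (x - 5)/(x - 3)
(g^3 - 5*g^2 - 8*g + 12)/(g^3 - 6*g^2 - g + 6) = (g + 2)/(g + 1)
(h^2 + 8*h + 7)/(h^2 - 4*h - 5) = (h + 7)/(h - 5)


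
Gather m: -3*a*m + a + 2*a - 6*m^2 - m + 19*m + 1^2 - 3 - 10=3*a - 6*m^2 + m*(18 - 3*a) - 12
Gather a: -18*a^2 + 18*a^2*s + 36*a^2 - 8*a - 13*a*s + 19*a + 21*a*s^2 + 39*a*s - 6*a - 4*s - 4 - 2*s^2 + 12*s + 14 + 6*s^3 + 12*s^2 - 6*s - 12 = a^2*(18*s + 18) + a*(21*s^2 + 26*s + 5) + 6*s^3 + 10*s^2 + 2*s - 2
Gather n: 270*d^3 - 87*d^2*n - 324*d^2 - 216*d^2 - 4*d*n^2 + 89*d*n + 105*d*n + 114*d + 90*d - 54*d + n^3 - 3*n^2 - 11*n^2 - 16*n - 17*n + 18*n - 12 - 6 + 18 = 270*d^3 - 540*d^2 + 150*d + n^3 + n^2*(-4*d - 14) + n*(-87*d^2 + 194*d - 15)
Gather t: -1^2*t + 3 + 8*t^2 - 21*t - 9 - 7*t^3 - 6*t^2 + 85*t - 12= -7*t^3 + 2*t^2 + 63*t - 18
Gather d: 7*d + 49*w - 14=7*d + 49*w - 14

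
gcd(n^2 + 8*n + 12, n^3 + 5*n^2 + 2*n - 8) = n + 2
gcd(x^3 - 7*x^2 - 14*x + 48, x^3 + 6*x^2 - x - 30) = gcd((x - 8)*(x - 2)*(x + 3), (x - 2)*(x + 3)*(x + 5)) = x^2 + x - 6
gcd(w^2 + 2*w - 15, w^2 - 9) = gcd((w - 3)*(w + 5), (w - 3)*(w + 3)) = w - 3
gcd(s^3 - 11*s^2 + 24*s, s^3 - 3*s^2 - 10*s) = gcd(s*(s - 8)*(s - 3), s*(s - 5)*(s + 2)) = s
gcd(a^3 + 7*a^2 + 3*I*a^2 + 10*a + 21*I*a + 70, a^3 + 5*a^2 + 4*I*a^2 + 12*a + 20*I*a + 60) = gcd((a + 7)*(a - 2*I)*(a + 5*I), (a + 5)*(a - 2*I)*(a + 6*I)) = a - 2*I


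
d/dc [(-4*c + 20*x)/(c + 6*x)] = -44*x/(c + 6*x)^2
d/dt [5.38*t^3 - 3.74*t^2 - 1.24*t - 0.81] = 16.14*t^2 - 7.48*t - 1.24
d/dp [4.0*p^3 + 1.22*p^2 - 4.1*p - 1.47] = 12.0*p^2 + 2.44*p - 4.1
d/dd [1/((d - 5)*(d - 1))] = 2*(3 - d)/(d^4 - 12*d^3 + 46*d^2 - 60*d + 25)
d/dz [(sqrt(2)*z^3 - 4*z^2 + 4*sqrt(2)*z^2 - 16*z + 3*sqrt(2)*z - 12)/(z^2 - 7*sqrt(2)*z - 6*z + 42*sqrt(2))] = (sqrt(2)*z^4 - 28*z^3 - 12*sqrt(2)*z^3 + sqrt(2)*z^2 + 236*z^2 - 336*sqrt(2)*z + 696*z - 756*sqrt(2) + 180)/(z^4 - 14*sqrt(2)*z^3 - 12*z^3 + 134*z^2 + 168*sqrt(2)*z^2 - 1176*z - 504*sqrt(2)*z + 3528)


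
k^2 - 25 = (k - 5)*(k + 5)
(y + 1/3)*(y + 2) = y^2 + 7*y/3 + 2/3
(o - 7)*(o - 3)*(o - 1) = o^3 - 11*o^2 + 31*o - 21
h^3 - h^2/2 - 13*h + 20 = (h - 5/2)*(h - 2)*(h + 4)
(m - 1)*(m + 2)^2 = m^3 + 3*m^2 - 4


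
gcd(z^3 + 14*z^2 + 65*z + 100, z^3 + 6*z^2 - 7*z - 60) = z^2 + 9*z + 20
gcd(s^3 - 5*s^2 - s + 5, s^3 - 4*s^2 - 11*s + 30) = s - 5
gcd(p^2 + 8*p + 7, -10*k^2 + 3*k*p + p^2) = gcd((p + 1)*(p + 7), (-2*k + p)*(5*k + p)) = 1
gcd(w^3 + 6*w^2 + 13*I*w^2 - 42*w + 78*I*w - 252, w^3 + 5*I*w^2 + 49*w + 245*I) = w + 7*I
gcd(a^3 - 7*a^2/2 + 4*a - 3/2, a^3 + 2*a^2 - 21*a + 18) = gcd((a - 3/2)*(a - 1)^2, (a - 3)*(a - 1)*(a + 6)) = a - 1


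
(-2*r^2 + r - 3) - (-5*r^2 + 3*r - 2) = 3*r^2 - 2*r - 1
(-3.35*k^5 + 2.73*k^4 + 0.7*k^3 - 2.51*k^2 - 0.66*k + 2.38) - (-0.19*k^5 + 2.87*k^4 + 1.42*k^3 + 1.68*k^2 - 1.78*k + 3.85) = -3.16*k^5 - 0.14*k^4 - 0.72*k^3 - 4.19*k^2 + 1.12*k - 1.47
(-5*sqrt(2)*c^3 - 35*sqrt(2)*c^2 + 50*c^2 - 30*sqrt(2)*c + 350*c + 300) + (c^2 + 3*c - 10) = -5*sqrt(2)*c^3 - 35*sqrt(2)*c^2 + 51*c^2 - 30*sqrt(2)*c + 353*c + 290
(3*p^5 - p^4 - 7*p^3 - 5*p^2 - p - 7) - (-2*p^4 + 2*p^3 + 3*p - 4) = 3*p^5 + p^4 - 9*p^3 - 5*p^2 - 4*p - 3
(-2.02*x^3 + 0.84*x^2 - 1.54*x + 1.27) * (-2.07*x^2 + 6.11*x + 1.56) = 4.1814*x^5 - 14.081*x^4 + 5.169*x^3 - 10.7279*x^2 + 5.3573*x + 1.9812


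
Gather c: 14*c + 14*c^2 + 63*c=14*c^2 + 77*c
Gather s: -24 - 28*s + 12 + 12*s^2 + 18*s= 12*s^2 - 10*s - 12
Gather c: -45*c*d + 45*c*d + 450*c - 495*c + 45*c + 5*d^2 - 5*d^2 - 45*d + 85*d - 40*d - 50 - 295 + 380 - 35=0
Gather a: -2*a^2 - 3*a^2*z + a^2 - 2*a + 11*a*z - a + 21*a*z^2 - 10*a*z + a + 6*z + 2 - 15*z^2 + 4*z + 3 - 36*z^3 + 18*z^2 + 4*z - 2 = a^2*(-3*z - 1) + a*(21*z^2 + z - 2) - 36*z^3 + 3*z^2 + 14*z + 3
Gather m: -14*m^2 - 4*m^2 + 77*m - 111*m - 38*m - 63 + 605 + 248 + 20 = -18*m^2 - 72*m + 810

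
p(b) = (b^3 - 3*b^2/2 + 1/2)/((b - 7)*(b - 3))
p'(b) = (3*b^2 - 3*b)/((b - 7)*(b - 3)) - (b^3 - 3*b^2/2 + 1/2)/((b - 7)*(b - 3)^2) - (b^3 - 3*b^2/2 + 1/2)/((b - 7)^2*(b - 3))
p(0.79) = 0.00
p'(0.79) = -0.03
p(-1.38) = -0.14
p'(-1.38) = 0.22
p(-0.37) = 0.01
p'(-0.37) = 0.07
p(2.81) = 13.62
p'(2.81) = 94.11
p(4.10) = -13.86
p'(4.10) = -4.13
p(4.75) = -18.75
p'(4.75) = -11.19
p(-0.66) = -0.02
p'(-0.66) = 0.11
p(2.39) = 1.99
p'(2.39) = 7.23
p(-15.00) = -9.37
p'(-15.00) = 0.87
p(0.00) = 0.02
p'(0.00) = 0.01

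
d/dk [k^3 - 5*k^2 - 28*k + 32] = 3*k^2 - 10*k - 28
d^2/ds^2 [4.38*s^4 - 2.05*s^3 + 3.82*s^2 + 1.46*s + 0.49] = 52.56*s^2 - 12.3*s + 7.64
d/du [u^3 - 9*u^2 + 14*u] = 3*u^2 - 18*u + 14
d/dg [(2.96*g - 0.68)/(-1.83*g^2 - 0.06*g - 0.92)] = (5.4168*g^2 - 2.4888*g - 2.764)/(3.3489*g^4 + 0.2196*g^3 + 3.3708*g^2 + 0.1104*g + 0.8464)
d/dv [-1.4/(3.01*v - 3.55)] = 4.214/(3.01*v - 3.55)^2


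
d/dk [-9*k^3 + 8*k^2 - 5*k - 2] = -27*k^2 + 16*k - 5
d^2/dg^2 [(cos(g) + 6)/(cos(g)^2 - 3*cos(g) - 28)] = (9*sin(g)^4*cos(g) + 27*sin(g)^4 - 660*sin(g)^2 + 607*cos(g)/2 + 30*cos(3*g) - cos(5*g)/2 + 357)/(sin(g)^2 + 3*cos(g) + 27)^3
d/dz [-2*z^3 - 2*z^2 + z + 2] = -6*z^2 - 4*z + 1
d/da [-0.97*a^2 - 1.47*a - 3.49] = -1.94*a - 1.47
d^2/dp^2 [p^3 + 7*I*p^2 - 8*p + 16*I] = 6*p + 14*I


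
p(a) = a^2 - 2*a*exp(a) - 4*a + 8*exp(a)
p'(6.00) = -2412.57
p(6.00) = -1601.72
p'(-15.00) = -34.00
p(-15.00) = 285.00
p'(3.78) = -64.79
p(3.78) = 18.45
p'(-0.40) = -0.24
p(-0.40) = 7.66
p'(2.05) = 14.86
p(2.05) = 26.30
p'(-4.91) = -13.70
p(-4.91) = 43.88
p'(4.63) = -328.94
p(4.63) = -126.25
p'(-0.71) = -1.77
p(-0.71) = 7.98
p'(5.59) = -1379.69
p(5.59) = -842.51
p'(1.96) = 14.69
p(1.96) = 24.97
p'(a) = -2*a*exp(a) + 2*a + 6*exp(a) - 4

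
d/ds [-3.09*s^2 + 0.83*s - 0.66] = 0.83 - 6.18*s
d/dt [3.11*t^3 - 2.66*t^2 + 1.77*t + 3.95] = 9.33*t^2 - 5.32*t + 1.77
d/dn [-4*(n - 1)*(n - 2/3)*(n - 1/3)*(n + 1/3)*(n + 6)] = -20*n^4 - 208*n^3/3 + 340*n^2/3 - 760*n/27 - 112/27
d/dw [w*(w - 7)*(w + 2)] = 3*w^2 - 10*w - 14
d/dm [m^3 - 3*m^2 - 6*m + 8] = 3*m^2 - 6*m - 6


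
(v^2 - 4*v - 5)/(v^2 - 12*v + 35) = (v + 1)/(v - 7)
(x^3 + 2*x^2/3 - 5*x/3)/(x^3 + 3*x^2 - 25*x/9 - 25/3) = 3*x*(x - 1)/(3*x^2 + 4*x - 15)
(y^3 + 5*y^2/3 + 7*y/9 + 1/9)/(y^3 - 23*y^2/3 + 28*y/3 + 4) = (3*y^2 + 4*y + 1)/(3*(y^2 - 8*y + 12))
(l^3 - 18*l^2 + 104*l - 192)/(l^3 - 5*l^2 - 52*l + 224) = (l - 6)/(l + 7)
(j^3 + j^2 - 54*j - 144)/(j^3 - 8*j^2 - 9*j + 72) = (j + 6)/(j - 3)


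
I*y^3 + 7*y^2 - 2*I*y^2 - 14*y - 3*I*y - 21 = (y - 3)*(y - 7*I)*(I*y + I)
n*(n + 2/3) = n^2 + 2*n/3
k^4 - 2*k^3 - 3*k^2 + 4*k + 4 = (k - 2)^2*(k + 1)^2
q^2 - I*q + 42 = (q - 7*I)*(q + 6*I)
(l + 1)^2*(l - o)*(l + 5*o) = l^4 + 4*l^3*o + 2*l^3 - 5*l^2*o^2 + 8*l^2*o + l^2 - 10*l*o^2 + 4*l*o - 5*o^2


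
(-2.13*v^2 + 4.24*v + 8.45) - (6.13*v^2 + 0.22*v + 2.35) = -8.26*v^2 + 4.02*v + 6.1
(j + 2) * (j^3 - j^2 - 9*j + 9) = j^4 + j^3 - 11*j^2 - 9*j + 18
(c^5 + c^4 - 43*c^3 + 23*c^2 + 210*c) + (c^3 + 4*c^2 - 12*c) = c^5 + c^4 - 42*c^3 + 27*c^2 + 198*c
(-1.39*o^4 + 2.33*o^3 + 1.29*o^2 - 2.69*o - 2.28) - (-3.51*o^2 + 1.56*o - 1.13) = -1.39*o^4 + 2.33*o^3 + 4.8*o^2 - 4.25*o - 1.15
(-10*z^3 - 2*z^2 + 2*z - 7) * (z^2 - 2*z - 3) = -10*z^5 + 18*z^4 + 36*z^3 - 5*z^2 + 8*z + 21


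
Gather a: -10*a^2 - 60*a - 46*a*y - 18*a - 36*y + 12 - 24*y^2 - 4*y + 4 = -10*a^2 + a*(-46*y - 78) - 24*y^2 - 40*y + 16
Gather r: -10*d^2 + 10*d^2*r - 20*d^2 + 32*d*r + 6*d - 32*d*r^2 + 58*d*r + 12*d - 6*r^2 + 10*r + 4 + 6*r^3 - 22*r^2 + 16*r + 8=-30*d^2 + 18*d + 6*r^3 + r^2*(-32*d - 28) + r*(10*d^2 + 90*d + 26) + 12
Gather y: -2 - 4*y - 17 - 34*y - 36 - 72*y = -110*y - 55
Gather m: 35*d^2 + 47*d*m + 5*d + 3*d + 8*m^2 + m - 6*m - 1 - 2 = 35*d^2 + 8*d + 8*m^2 + m*(47*d - 5) - 3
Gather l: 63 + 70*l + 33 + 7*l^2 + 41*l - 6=7*l^2 + 111*l + 90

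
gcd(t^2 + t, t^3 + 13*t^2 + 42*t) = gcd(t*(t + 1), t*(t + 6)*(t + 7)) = t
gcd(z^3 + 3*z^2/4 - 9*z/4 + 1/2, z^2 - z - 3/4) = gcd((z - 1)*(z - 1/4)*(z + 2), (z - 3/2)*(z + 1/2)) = 1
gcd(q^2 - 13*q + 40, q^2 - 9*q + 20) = q - 5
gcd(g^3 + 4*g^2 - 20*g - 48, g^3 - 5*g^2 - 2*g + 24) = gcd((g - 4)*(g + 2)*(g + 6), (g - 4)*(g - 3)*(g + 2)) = g^2 - 2*g - 8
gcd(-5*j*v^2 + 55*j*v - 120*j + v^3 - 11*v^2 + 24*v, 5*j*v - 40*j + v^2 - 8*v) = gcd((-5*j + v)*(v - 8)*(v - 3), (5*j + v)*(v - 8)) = v - 8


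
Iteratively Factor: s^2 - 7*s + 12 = (s - 3)*(s - 4)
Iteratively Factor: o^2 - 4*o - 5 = (o - 5)*(o + 1)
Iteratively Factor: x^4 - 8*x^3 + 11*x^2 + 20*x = (x - 4)*(x^3 - 4*x^2 - 5*x) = (x - 4)*(x + 1)*(x^2 - 5*x) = x*(x - 4)*(x + 1)*(x - 5)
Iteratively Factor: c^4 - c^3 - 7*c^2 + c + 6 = (c + 2)*(c^3 - 3*c^2 - c + 3) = (c - 3)*(c + 2)*(c^2 - 1) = (c - 3)*(c - 1)*(c + 2)*(c + 1)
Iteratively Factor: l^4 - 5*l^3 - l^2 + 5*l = (l - 1)*(l^3 - 4*l^2 - 5*l) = (l - 1)*(l + 1)*(l^2 - 5*l) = l*(l - 1)*(l + 1)*(l - 5)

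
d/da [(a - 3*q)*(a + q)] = 2*a - 2*q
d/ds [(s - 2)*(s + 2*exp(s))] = 2*s*exp(s) + 2*s - 2*exp(s) - 2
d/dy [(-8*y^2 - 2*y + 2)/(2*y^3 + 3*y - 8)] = 2*(8*y^4 + 4*y^3 - 18*y^2 + 64*y + 5)/(4*y^6 + 12*y^4 - 32*y^3 + 9*y^2 - 48*y + 64)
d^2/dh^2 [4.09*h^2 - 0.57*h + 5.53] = 8.18000000000000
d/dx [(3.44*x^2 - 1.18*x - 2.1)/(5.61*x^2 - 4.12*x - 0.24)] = (-7.553*x^2 + 21.9108*x - 8.3688)/(31.4721*x^4 - 46.2264*x^3 + 14.2816*x^2 + 1.9776*x + 0.0576)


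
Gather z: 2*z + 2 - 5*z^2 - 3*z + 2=-5*z^2 - z + 4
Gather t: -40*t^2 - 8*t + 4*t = -40*t^2 - 4*t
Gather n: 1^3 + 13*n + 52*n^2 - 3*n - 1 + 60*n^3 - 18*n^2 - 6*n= 60*n^3 + 34*n^2 + 4*n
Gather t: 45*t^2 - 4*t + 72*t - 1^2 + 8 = 45*t^2 + 68*t + 7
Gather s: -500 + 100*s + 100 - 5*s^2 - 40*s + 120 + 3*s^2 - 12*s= -2*s^2 + 48*s - 280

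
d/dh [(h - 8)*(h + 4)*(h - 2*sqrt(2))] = 3*h^2 - 8*h - 4*sqrt(2)*h - 32 + 8*sqrt(2)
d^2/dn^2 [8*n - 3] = 0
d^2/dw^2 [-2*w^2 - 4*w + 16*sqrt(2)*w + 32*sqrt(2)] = -4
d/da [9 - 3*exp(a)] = -3*exp(a)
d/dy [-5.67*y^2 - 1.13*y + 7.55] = -11.34*y - 1.13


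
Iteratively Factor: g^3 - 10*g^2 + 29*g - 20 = (g - 5)*(g^2 - 5*g + 4) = (g - 5)*(g - 1)*(g - 4)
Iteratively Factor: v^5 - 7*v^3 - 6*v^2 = (v)*(v^4 - 7*v^2 - 6*v) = v*(v + 1)*(v^3 - v^2 - 6*v) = v^2*(v + 1)*(v^2 - v - 6) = v^2*(v + 1)*(v + 2)*(v - 3)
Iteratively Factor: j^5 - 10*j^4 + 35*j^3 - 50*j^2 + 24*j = (j)*(j^4 - 10*j^3 + 35*j^2 - 50*j + 24) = j*(j - 4)*(j^3 - 6*j^2 + 11*j - 6) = j*(j - 4)*(j - 2)*(j^2 - 4*j + 3) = j*(j - 4)*(j - 2)*(j - 1)*(j - 3)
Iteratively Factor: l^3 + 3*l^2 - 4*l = (l - 1)*(l^2 + 4*l) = (l - 1)*(l + 4)*(l)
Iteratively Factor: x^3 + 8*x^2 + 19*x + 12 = (x + 1)*(x^2 + 7*x + 12) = (x + 1)*(x + 4)*(x + 3)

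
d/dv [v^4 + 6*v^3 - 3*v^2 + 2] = 2*v*(2*v^2 + 9*v - 3)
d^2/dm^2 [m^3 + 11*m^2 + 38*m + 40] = 6*m + 22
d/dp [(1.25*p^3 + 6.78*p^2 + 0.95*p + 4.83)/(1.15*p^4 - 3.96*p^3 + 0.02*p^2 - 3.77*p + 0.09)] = (-1.4375*p^6 - 15.594*p^5 + 23.5963*p^4 - 24.119*p^3 + 32.1383*p^2 + 1.0272*p + 18.2946)/(1.3225*p^8 - 9.108*p^7 + 15.7276*p^6 - 8.8294*p^5 + 30.0658*p^4 - 0.8636*p^3 + 14.2165*p^2 - 0.6786*p + 0.0081)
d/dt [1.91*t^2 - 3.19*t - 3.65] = 3.82*t - 3.19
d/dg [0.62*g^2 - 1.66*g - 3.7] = 1.24*g - 1.66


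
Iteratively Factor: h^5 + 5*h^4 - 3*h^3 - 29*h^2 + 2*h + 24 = (h + 4)*(h^4 + h^3 - 7*h^2 - h + 6) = (h + 1)*(h + 4)*(h^3 - 7*h + 6) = (h + 1)*(h + 3)*(h + 4)*(h^2 - 3*h + 2) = (h - 2)*(h + 1)*(h + 3)*(h + 4)*(h - 1)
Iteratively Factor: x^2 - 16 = (x - 4)*(x + 4)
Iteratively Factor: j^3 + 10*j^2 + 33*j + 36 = (j + 3)*(j^2 + 7*j + 12) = (j + 3)*(j + 4)*(j + 3)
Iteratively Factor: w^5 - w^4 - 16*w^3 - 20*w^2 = (w + 2)*(w^4 - 3*w^3 - 10*w^2) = w*(w + 2)*(w^3 - 3*w^2 - 10*w) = w*(w - 5)*(w + 2)*(w^2 + 2*w) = w*(w - 5)*(w + 2)^2*(w)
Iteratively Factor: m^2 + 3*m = (m + 3)*(m)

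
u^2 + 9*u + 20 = (u + 4)*(u + 5)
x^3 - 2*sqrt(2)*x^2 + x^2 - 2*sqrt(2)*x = x*(x + 1)*(x - 2*sqrt(2))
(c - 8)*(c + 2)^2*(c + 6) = c^4 + 2*c^3 - 52*c^2 - 200*c - 192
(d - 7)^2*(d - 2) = d^3 - 16*d^2 + 77*d - 98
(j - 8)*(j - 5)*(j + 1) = j^3 - 12*j^2 + 27*j + 40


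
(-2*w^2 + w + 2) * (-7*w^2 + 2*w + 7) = 14*w^4 - 11*w^3 - 26*w^2 + 11*w + 14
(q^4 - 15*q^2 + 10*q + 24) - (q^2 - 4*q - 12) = q^4 - 16*q^2 + 14*q + 36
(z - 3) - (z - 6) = 3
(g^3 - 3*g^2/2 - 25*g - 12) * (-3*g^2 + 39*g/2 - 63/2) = -3*g^5 + 24*g^4 + 57*g^3/4 - 1617*g^2/4 + 1107*g/2 + 378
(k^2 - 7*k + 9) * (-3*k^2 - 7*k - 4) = -3*k^4 + 14*k^3 + 18*k^2 - 35*k - 36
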